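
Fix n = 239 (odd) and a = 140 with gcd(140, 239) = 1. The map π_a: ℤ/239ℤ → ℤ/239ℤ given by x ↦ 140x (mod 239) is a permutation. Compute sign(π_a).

-1

Trace 165: π^k(165) = [165, 156, 91, 73, 182, 146, 125] for k=0..6.
Cycle lengths of π_140 on ℤ/239ℤ: [238, 1]; 2 cycles in total.
With 2 cycles on 239 points, sign = (−1)^{239−2} = -1.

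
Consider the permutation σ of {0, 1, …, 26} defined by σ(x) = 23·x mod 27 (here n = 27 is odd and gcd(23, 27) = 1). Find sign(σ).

-1

Orbit of 13 under x↦23x: [13, 2, 19, 5, 7, 26, 4]… (length divides ord_27(23)).
4 cycles of lengths [18, 6, 2, 1].
With 4 cycles on 27 points, sign = (−1)^{27−4} = -1.
Zolotarev: (23|27) = -1, matching the cycle-count sign.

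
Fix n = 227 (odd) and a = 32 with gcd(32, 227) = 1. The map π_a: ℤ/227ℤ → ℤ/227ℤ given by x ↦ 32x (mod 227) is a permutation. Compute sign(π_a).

-1

Start at x=156: 156 → 225 → 163 → 222 → 67 → 101 → 54 → … (one orbit).
π_32 has 2 disjoint cycles with lengths [226, 1] on {0,…,226}.
n − c = 227 − 2 = 225; sign = (−1)^225 = -1.
The Jacobi symbol (32|227) = -1 (Zolotarev) agrees.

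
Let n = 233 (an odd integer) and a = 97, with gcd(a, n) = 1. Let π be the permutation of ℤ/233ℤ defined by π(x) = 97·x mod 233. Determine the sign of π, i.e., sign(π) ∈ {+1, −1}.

-1

Orbit of 232 under x↦97x: [232, 136, 144, 221, 1, 97, 89]… (length divides ord_233(97)).
Cycle lengths of π_97 on ℤ/233ℤ: [8, 8, 8, 8, 8, 8, 8, 8, 8, 8, 8, 8, 8, 8, 8, 8, 8, 8, 8, 8, 8, 8, 8, 8, 8, 8, 8, 8, 8, 1]; 30 cycles in total.
30 cycles on 233: each ℓ→(−1)^(ℓ−1), product (−1)^203 = -1.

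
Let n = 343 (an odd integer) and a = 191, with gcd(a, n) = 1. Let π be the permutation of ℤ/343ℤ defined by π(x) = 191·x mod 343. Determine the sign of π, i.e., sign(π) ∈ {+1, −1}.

+1

Trace 57: π^k(57) = [57, 254, 151, 29, 51, 137, 99] for k=0..6.
Cycle lengths of π_191 on ℤ/343ℤ: [147, 147, 21, 21, 3, 3, 1]; 7 cycles in total.
n − c = 343 − 7 = 336; sign = (−1)^336 = +1.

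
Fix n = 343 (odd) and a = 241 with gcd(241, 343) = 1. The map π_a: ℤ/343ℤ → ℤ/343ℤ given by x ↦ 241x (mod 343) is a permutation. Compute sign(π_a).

Orbit of 319 under x↦241x: [319, 47, 8, 213, 226, 272, 39]… (length divides ord_343(241)).
Cycle type of π: 294 + 42 + 6 + 1; total 4 cycles.
Σ(ℓ_i−1) = 343−4 = 339; sign = (−1)^339 = -1.

-1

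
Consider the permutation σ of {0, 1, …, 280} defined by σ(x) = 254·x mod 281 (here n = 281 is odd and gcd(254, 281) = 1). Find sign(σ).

-1

Trace 36: π^k(36) = [36, 152, 111, 94, 272, 243, 183] for k=0..6.
Cycle lengths of π_254 on ℤ/281ℤ: [280, 1]; 2 cycles in total.
Σ(ℓ_i−1) = 281−2 = 279; sign = (−1)^279 = -1.
The Jacobi symbol (254|281) = -1 (Zolotarev) agrees.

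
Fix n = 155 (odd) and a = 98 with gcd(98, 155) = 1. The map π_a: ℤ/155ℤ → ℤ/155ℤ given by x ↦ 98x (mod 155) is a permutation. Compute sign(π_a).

Orbit of 87 under x↦98x: [87, 1, 98, 149, 32, 36, 118]… (length divides ord_155(98)).
Decompose π into cycles: lengths [12, 12, 12, 12, 12, 12, 12, 12, 12, 12, 4, 3, 3, 3, 3, 3, 3, 3, 3, 3, 3, 1] (22 cycles, including the fixed point 0).
sign(π) = (−1)^{n − #cycles} = (−1)^{155−22} = (−1)^133 = -1.
The Jacobi symbol (98|155) = -1 (Zolotarev) agrees.

-1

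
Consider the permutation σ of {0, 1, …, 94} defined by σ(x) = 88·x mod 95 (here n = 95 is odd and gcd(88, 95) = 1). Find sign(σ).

+1

Start at x=27: 27 → 1 → 88 → 49 → 37 → 26 → 8 → … (one orbit).
Cycle type of π: 12×6 + 6×3 + 4 + 1; total 11 cycles.
95 − 11 = 84 transpositions; sign(π) = (−1)^84 = +1.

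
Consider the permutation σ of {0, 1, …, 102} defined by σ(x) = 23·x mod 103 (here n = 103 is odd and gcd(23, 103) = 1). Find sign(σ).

Start at x=61: 61 → 64 → 30 → 72 → 8 → 81 → 9 → … (one orbit).
7 cycles of lengths [17, 17, 17, 17, 17, 17, 1].
7 cycles on 103: each ℓ→(−1)^(ℓ−1), product (−1)^96 = +1.
Zolotarev: (23|103) = +1, matching the cycle-count sign.

+1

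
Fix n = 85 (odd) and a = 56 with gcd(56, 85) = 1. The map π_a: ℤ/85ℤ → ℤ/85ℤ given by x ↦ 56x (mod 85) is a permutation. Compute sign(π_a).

Start at x=46: 46 → 26 → 11 → 21 → 71 → 66 → 41 → … (one orbit).
Cycle type of π: 16×5 + 1×5; total 10 cycles.
n − c = 85 − 10 = 75; sign = (−1)^75 = -1.
Check: (56/85) = -1 by Zolotarev.

-1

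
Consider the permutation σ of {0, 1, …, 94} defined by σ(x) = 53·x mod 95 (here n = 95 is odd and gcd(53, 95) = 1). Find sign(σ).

Orbit of 9 under x↦53x: [9, 2, 11, 13, 24, 37, 61]… (length divides ord_95(53)).
π_53 has 5 disjoint cycles with lengths [36, 36, 18, 4, 1] on {0,…,94}.
Σ(ℓ_i−1) = 95−5 = 90; sign = (−1)^90 = +1.
Check: (53/95) = +1 by Zolotarev.

+1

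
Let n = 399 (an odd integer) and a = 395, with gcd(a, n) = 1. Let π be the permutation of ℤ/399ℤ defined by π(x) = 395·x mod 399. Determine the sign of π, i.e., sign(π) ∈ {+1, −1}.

-1

Start at x=226: 226 → 293 → 25 → 299 → 1 → 395 → 16 → … (one orbit).
Cycle type of π: 18×21 + 6×3 + 2 + 1; total 26 cycles.
With 26 cycles on 399 points, sign = (−1)^{399−26} = -1.
Check: (395/399) = -1 by Zolotarev.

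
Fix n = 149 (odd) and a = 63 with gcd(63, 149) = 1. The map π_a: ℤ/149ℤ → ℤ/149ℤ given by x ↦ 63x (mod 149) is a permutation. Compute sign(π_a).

Trace 46: π^k(46) = [46, 67, 49, 107, 36, 33, 142] for k=0..6.
Cycle lengths of π_63 on ℤ/149ℤ: [37, 37, 37, 37, 1]; 5 cycles in total.
n − c = 149 − 5 = 144; sign = (−1)^144 = +1.
The Jacobi symbol (63|149) = +1 (Zolotarev) agrees.

+1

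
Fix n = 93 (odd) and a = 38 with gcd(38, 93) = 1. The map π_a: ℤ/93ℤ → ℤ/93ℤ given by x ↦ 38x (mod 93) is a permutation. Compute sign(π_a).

-1

Orbit of 20 under x↦38x: [20, 16, 50, 40, 32, 7, 80]… (length divides ord_93(38)).
Cycle lengths of π_38 on ℤ/93ℤ: [30, 30, 15, 15, 2, 1]; 6 cycles in total.
sign(π) = (−1)^{n − #cycles} = (−1)^{93−6} = (−1)^87 = -1.
The Jacobi symbol (38|93) = -1 (Zolotarev) agrees.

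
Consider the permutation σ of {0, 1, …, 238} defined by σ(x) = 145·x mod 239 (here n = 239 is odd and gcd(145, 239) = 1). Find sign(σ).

Start at x=226: 226 → 27 → 91 → 50 → 80 → 128 → 157 → … (one orbit).
π_145 has 3 disjoint cycles with lengths [119, 119, 1] on {0,…,238}.
239 − 3 = 236 transpositions; sign(π) = (−1)^236 = +1.

+1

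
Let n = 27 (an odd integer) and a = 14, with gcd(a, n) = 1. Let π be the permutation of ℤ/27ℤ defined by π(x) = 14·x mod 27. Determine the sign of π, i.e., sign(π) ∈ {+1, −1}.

-1

Trace 5: π^k(5) = [5, 16, 8, 4, 2, 1, 14] for k=0..6.
Decompose π into cycles: lengths [18, 6, 2, 1] (4 cycles, including the fixed point 0).
Σ(ℓ_i−1) = 27−4 = 23; sign = (−1)^23 = -1.
Check: (14/27) = -1 by Zolotarev.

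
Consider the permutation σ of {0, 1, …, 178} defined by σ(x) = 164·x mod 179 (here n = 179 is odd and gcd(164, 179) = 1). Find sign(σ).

Orbit of 98 under x↦164x: [98, 141, 33, 42, 86, 142, 18]… (length divides ord_179(164)).
π_164 has 2 disjoint cycles with lengths [178, 1] on {0,…,178}.
Σ(ℓ_i−1) = 179−2 = 177; sign = (−1)^177 = -1.
The Jacobi symbol (164|179) = -1 (Zolotarev) agrees.

-1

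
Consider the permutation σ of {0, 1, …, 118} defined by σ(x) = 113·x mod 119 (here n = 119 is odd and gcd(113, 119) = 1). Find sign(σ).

Start at x=22: 22 → 106 → 78 → 8 → 71 → 50 → 57 → … (one orbit).
Cycle type of π: 16×7 + 1×7; total 14 cycles.
sign(π) = (−1)^{n − #cycles} = (−1)^{119−14} = (−1)^105 = -1.
Check: (113/119) = -1 by Zolotarev.

-1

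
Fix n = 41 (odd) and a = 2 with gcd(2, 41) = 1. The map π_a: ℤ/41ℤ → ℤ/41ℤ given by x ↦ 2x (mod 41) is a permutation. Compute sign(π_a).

+1

Trace 1: π^k(1) = [1, 2, 4, 8, 16, 32, 23] for k=0..6.
The orbit structure of x ↦ 2x mod 41: 3 orbits of sizes [20, 20, 1].
41 − 3 = 38 transpositions; sign(π) = (−1)^38 = +1.
Via Zolotarev, sign(π_{2}) = (2|41) = +1.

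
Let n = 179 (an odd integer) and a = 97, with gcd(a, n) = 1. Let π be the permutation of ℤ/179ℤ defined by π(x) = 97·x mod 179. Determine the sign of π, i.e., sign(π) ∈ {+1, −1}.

Trace 9: π^k(9) = [9, 157, 14, 105, 161, 44, 151] for k=0..6.
Cycle lengths of π_97 on ℤ/179ℤ: [178, 1]; 2 cycles in total.
With 2 cycles on 179 points, sign = (−1)^{179−2} = -1.

-1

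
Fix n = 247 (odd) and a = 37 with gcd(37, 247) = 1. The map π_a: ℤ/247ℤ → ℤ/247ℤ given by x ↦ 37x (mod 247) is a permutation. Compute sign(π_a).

Orbit of 153 under x↦37x: [153, 227, 1, 37, 134, 18, 172]… (length divides ord_247(37)).
The orbit structure of x ↦ 37x mod 247: 29 orbits of sizes [12, 12, 12, 12, 12, 12, 12, 12, 12, 12, 12, 12, 12, 12, 12, 12, 12, 12, 12, 2, 2, 2, 2, 2, 2, 2, 2, 2, 1].
Σ(ℓ_i−1) = 247−29 = 218; sign = (−1)^218 = +1.

+1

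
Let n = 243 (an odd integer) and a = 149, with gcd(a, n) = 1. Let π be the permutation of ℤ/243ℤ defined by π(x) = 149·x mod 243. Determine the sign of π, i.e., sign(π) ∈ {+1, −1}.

Orbit of 122 under x↦149x: [122, 196, 44, 238, 227, 46, 50]… (length divides ord_243(149)).
Cycle type of π: 162 + 54 + 18 + 6 + 2 + 1; total 6 cycles.
Σ(ℓ_i−1) = 243−6 = 237; sign = (−1)^237 = -1.
Check: (149/243) = -1 by Zolotarev.

-1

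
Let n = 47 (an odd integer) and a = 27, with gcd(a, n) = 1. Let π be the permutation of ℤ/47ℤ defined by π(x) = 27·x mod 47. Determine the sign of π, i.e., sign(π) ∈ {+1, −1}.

+1

Trace 25: π^k(25) = [25, 17, 36, 32, 18, 16, 9] for k=0..6.
The orbit structure of x ↦ 27x mod 47: 3 orbits of sizes [23, 23, 1].
sign(π) = (−1)^{n − #cycles} = (−1)^{47−3} = (−1)^44 = +1.
Zolotarev: (27|47) = +1, matching the cycle-count sign.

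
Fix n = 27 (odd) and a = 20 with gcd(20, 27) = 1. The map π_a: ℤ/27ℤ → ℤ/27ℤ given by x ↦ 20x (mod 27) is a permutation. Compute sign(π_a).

-1

Trace 13: π^k(13) = [13, 17, 16, 23, 1, 20, 22] for k=0..6.
Cycle lengths of π_20 on ℤ/27ℤ: [18, 6, 2, 1]; 4 cycles in total.
27 − 4 = 23 transpositions; sign(π) = (−1)^23 = -1.
The Jacobi symbol (20|27) = -1 (Zolotarev) agrees.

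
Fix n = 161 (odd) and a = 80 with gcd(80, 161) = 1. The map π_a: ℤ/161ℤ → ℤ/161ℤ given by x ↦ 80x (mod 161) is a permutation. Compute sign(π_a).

Trace 39: π^k(39) = [39, 61, 50, 136, 93, 34, 144] for k=0..6.
Decompose π into cycles: lengths [66, 66, 22, 6, 1] (5 cycles, including the fixed point 0).
161 − 5 = 156 transpositions; sign(π) = (−1)^156 = +1.

+1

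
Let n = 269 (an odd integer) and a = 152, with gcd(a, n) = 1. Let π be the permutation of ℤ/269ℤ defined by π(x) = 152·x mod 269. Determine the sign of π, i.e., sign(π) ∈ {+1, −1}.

+1

Trace 222: π^k(222) = [222, 119, 65, 196, 202, 38, 127] for k=0..6.
Cycle lengths of π_152 on ℤ/269ℤ: [134, 134, 1]; 3 cycles in total.
n − c = 269 − 3 = 266; sign = (−1)^266 = +1.
(152|269)_J = +1 (Zolotarev's lemma cross-check).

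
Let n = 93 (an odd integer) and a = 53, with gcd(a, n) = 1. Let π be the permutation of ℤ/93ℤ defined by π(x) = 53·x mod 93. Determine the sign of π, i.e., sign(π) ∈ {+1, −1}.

+1

Orbit of 68 under x↦53x: [68, 70, 83, 28, 89, 67, 17]… (length divides ord_93(53)).
Decompose π into cycles: lengths [30, 30, 30, 2, 1] (5 cycles, including the fixed point 0).
n − c = 93 − 5 = 88; sign = (−1)^88 = +1.
Via Zolotarev, sign(π_{53}) = (53|93) = +1.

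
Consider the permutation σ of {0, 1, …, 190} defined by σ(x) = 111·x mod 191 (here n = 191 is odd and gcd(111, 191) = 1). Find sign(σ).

-1

Orbit of 39 under x↦111x: [39, 127, 154, 95, 40, 47, 60]… (length divides ord_191(111)).
2 cycles of lengths [190, 1].
n − c = 191 − 2 = 189; sign = (−1)^189 = -1.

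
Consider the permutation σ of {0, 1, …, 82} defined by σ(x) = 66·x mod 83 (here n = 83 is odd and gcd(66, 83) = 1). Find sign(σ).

Orbit of 49 under x↦66x: [49, 80, 51, 46, 48, 14, 11]… (length divides ord_83(66)).
Cycle type of π: 82 + 1; total 2 cycles.
With 2 cycles on 83 points, sign = (−1)^{83−2} = -1.
Check: (66/83) = -1 by Zolotarev.

-1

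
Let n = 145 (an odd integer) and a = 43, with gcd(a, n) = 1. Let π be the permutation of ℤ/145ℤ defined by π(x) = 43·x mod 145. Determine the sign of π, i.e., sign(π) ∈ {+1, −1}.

+1

Trace 81: π^k(81) = [81, 3, 129, 37, 141, 118, 144] for k=0..6.
π_43 has 7 disjoint cycles with lengths [28, 28, 28, 28, 28, 4, 1] on {0,…,144}.
With 7 cycles on 145 points, sign = (−1)^{145−7} = +1.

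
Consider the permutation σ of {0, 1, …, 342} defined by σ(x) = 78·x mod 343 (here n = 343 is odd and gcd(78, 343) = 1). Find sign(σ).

Trace 50: π^k(50) = [50, 127, 302, 232, 260, 43, 267] for k=0..6.
Cycle lengths of π_78 on ℤ/343ℤ: [49, 49, 49, 49, 49, 49, 7, 7, 7, 7, 7, 7, 1, 1, 1, 1, 1, 1, 1]; 19 cycles in total.
With 19 cycles on 343 points, sign = (−1)^{343−19} = +1.
Check: (78/343) = +1 by Zolotarev.

+1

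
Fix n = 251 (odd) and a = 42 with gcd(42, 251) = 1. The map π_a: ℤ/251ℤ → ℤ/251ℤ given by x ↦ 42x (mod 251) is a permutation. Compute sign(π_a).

Trace 7: π^k(7) = [7, 43, 49, 50, 92, 99, 142] for k=0..6.
Cycle type of π: 250 + 1; total 2 cycles.
2 cycles on 251: each ℓ→(−1)^(ℓ−1), product (−1)^249 = -1.
Check: (42/251) = -1 by Zolotarev.

-1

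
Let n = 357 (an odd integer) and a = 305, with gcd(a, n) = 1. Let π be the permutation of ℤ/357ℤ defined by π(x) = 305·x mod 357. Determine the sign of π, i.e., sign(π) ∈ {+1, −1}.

-1

Orbit of 254 under x↦305x: [254, 1, 305, 205, 50, 256]… (length divides ord_357(305)).
Decompose π into cycles: lengths [6, 6, 6, 6, 6, 6, 6, 6, 6, 6, 6, 6, 6, 6, 6, 6, 6, 6, 6, 6, 6, 6, 6, 6, 6, 6, 6, 6, 6, 6, 6, 6, 6, 6, 6, 6, 6, 6, 6, 6, 6, 6, 6, 6, 6, 6, 6, 6, 6, 6, 3, 3, 2, 2, 2, 2, 2, 2, 2, 2, 2, 2, 2, 2, 2, 2, 2, 2, 2, 2, 2, 2, 2, 2, 2, 2, 2, 1] (78 cycles, including the fixed point 0).
78 cycles on 357: each ℓ→(−1)^(ℓ−1), product (−1)^279 = -1.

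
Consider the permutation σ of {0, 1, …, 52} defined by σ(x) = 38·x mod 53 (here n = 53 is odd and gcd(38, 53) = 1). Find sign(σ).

+1

Start at x=11: 11 → 47 → 37 → 28 → 4 → 46 → 52 → … (one orbit).
3 cycles of lengths [26, 26, 1].
Σ(ℓ_i−1) = 53−3 = 50; sign = (−1)^50 = +1.
Zolotarev: (38|53) = +1, matching the cycle-count sign.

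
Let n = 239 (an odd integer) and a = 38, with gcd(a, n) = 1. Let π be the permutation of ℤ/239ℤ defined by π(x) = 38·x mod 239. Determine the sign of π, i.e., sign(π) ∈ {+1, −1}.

Trace 139: π^k(139) = [139, 24, 195, 1, 38, 10, 141] for k=0..6.
Cycle lengths of π_38 on ℤ/239ℤ: [14, 14, 14, 14, 14, 14, 14, 14, 14, 14, 14, 14, 14, 14, 14, 14, 14, 1]; 18 cycles in total.
n − c = 239 − 18 = 221; sign = (−1)^221 = -1.
Check: (38/239) = -1 by Zolotarev.

-1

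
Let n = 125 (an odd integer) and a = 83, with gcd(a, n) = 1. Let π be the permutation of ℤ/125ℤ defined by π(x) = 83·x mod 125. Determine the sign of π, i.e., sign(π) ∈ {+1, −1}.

-1

Orbit of 83 under x↦83x: [83, 14, 37, 71, 18, 119, 2]… (length divides ord_125(83)).
π_83 has 4 disjoint cycles with lengths [100, 20, 4, 1] on {0,…,124}.
With 4 cycles on 125 points, sign = (−1)^{125−4} = -1.
(83|125)_J = -1 (Zolotarev's lemma cross-check).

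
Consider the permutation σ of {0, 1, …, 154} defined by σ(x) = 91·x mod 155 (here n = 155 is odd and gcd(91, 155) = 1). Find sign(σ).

Orbit of 61 under x↦91x: [61, 126, 151, 101, 46, 1, 91]… (length divides ord_155(91)).
π_91 has 20 disjoint cycles with lengths [10, 10, 10, 10, 10, 10, 10, 10, 10, 10, 10, 10, 10, 10, 10, 1, 1, 1, 1, 1] on {0,…,154}.
Σ(ℓ_i−1) = 155−20 = 135; sign = (−1)^135 = -1.
Zolotarev: (91|155) = -1, matching the cycle-count sign.

-1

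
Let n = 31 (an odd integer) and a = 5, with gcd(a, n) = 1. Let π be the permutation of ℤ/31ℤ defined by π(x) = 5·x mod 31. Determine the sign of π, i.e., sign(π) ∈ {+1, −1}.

+1

Orbit of 5 under x↦5x: [5, 25, 1]… (length divides ord_31(5)).
Cycle lengths of π_5 on ℤ/31ℤ: [3, 3, 3, 3, 3, 3, 3, 3, 3, 3, 1]; 11 cycles in total.
n − c = 31 − 11 = 20; sign = (−1)^20 = +1.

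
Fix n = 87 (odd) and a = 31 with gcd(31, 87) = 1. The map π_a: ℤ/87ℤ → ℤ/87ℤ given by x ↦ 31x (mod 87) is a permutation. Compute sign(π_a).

-1

Trace 85: π^k(85) = [85, 25, 79, 13, 55, 52, 46] for k=0..6.
Decompose π into cycles: lengths [28, 28, 28, 1, 1, 1] (6 cycles, including the fixed point 0).
With 6 cycles on 87 points, sign = (−1)^{87−6} = -1.
(31|87)_J = -1 (Zolotarev's lemma cross-check).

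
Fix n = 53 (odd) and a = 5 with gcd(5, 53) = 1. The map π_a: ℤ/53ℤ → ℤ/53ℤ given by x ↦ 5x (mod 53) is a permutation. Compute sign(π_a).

-1

Orbit of 5 under x↦5x: [5, 25, 19, 42, 51, 43, 3]… (length divides ord_53(5)).
Cycle type of π: 52 + 1; total 2 cycles.
53 − 2 = 51 transpositions; sign(π) = (−1)^51 = -1.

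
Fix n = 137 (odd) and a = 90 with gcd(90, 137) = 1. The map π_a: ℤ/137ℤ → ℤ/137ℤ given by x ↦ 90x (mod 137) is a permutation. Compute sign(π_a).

Trace 96: π^k(96) = [96, 9, 125, 16, 70, 135, 94] for k=0..6.
π_90 has 2 disjoint cycles with lengths [136, 1] on {0,…,136}.
With 2 cycles on 137 points, sign = (−1)^{137−2} = -1.
Zolotarev: (90|137) = -1, matching the cycle-count sign.

-1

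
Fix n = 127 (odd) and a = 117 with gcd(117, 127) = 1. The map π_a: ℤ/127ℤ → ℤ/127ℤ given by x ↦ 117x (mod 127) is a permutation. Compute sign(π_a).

+1

Orbit of 1 under x↦117x: [1, 117, 100, 16, 94, 76, 2]… (length divides ord_127(117)).
The orbit structure of x ↦ 117x mod 127: 7 orbits of sizes [21, 21, 21, 21, 21, 21, 1].
With 7 cycles on 127 points, sign = (−1)^{127−7} = +1.
The Jacobi symbol (117|127) = +1 (Zolotarev) agrees.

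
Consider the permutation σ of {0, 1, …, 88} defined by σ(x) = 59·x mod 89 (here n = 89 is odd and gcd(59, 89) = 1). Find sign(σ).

-1

Trace 41: π^k(41) = [41, 16, 54, 71, 6, 87, 60] for k=0..6.
2 cycles of lengths [88, 1].
2 cycles on 89: each ℓ→(−1)^(ℓ−1), product (−1)^87 = -1.
Via Zolotarev, sign(π_{59}) = (59|89) = -1.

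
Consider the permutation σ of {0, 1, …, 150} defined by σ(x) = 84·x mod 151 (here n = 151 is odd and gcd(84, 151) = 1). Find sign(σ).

+1

Trace 124: π^k(124) = [124, 148, 50, 123, 64, 91, 94] for k=0..6.
π_84 has 7 disjoint cycles with lengths [25, 25, 25, 25, 25, 25, 1] on {0,…,150}.
sign(π) = (−1)^{n − #cycles} = (−1)^{151−7} = (−1)^144 = +1.
(84|151)_J = +1 (Zolotarev's lemma cross-check).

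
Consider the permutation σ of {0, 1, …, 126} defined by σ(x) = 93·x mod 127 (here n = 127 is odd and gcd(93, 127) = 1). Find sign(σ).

-1

Start at x=42: 42 → 96 → 38 → 105 → 113 → 95 → 72 → … (one orbit).
Cycle lengths of π_93 on ℤ/127ℤ: [126, 1]; 2 cycles in total.
With 2 cycles on 127 points, sign = (−1)^{127−2} = -1.
The Jacobi symbol (93|127) = -1 (Zolotarev) agrees.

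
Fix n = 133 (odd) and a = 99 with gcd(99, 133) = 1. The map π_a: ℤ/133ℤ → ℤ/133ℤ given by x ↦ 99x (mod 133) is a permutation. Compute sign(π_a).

Start at x=106: 106 → 120 → 43 → 1 → 99 → 92 → 64 → … (one orbit).
Cycle lengths of π_99 on ℤ/133ℤ: [9, 9, 9, 9, 9, 9, 9, 9, 9, 9, 9, 9, 9, 9, 1, 1, 1, 1, 1, 1, 1]; 21 cycles in total.
n − c = 133 − 21 = 112; sign = (−1)^112 = +1.
The Jacobi symbol (99|133) = +1 (Zolotarev) agrees.

+1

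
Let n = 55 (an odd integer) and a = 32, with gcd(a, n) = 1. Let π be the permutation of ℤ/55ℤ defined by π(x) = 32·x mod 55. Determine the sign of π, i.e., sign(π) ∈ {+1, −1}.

Orbit of 43 under x↦32x: [43, 1, 32, 34]… (length divides ord_55(32)).
Decompose π into cycles: lengths [4, 4, 4, 4, 4, 4, 4, 4, 4, 4, 4, 2, 2, 2, 2, 2, 1] (17 cycles, including the fixed point 0).
With 17 cycles on 55 points, sign = (−1)^{55−17} = +1.
Via Zolotarev, sign(π_{32}) = (32|55) = +1.

+1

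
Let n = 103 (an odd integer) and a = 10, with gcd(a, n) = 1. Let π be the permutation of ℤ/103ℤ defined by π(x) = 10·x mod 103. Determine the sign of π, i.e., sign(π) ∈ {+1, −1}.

Trace 8: π^k(8) = [8, 80, 79, 69, 72, 102, 93] for k=0..6.
Cycle lengths of π_10 on ℤ/103ℤ: [34, 34, 34, 1]; 4 cycles in total.
With 4 cycles on 103 points, sign = (−1)^{103−4} = -1.

-1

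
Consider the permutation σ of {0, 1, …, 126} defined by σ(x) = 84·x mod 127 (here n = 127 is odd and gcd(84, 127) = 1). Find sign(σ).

+1

Orbit of 84 under x↦84x: [84, 71, 122, 88, 26, 25, 68]… (length divides ord_127(84)).
Decompose π into cycles: lengths [63, 63, 1] (3 cycles, including the fixed point 0).
Σ(ℓ_i−1) = 127−3 = 124; sign = (−1)^124 = +1.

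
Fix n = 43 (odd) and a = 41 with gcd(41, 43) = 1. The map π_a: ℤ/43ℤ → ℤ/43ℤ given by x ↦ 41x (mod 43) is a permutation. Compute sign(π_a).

+1

Start at x=1: 1 → 41 → 4 → 35 → 16 → 11 → 21 → 1 (one orbit).
Cycle lengths of π_41 on ℤ/43ℤ: [7, 7, 7, 7, 7, 7, 1]; 7 cycles in total.
Σ(ℓ_i−1) = 43−7 = 36; sign = (−1)^36 = +1.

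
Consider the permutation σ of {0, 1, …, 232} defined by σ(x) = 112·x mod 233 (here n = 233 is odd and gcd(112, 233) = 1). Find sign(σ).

+1

Start at x=4: 4 → 215 → 81 → 218 → 184 → 104 → 231 → … (one orbit).
3 cycles of lengths [116, 116, 1].
Σ(ℓ_i−1) = 233−3 = 230; sign = (−1)^230 = +1.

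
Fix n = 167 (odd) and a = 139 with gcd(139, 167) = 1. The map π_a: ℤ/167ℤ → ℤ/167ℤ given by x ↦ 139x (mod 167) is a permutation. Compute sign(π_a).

Trace 60: π^k(60) = [60, 157, 113, 9, 82, 42, 160] for k=0..6.
Cycle lengths of π_139 on ℤ/167ℤ: [166, 1]; 2 cycles in total.
Σ(ℓ_i−1) = 167−2 = 165; sign = (−1)^165 = -1.
Check: (139/167) = -1 by Zolotarev.

-1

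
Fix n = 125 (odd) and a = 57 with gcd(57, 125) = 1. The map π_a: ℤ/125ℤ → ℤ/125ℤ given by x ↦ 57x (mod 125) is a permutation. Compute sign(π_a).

Start at x=68: 68 → 1 → 57 → 124 → 68 (one orbit).
The orbit structure of x ↦ 57x mod 125: 32 orbits of sizes [4, 4, 4, 4, 4, 4, 4, 4, 4, 4, 4, 4, 4, 4, 4, 4, 4, 4, 4, 4, 4, 4, 4, 4, 4, 4, 4, 4, 4, 4, 4, 1].
Σ(ℓ_i−1) = 125−32 = 93; sign = (−1)^93 = -1.

-1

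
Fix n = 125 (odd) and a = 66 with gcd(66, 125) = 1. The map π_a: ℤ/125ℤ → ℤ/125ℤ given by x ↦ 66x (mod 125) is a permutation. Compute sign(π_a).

Orbit of 121 under x↦66x: [121, 111, 76, 16, 56, 71, 61]… (length divides ord_125(66)).
Cycle lengths of π_66 on ℤ/125ℤ: [25, 25, 25, 25, 5, 5, 5, 5, 1, 1, 1, 1, 1]; 13 cycles in total.
13 cycles on 125: each ℓ→(−1)^(ℓ−1), product (−1)^112 = +1.

+1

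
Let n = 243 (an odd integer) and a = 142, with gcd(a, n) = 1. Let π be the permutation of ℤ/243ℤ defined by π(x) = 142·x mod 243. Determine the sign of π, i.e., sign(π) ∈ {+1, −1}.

Orbit of 163 under x↦142x: [163, 61, 157, 181, 187, 67, 37]… (length divides ord_243(142)).
Decompose π into cycles: lengths [81, 81, 27, 27, 9, 9, 3, 3, 1, 1, 1] (11 cycles, including the fixed point 0).
With 11 cycles on 243 points, sign = (−1)^{243−11} = +1.
Via Zolotarev, sign(π_{142}) = (142|243) = +1.

+1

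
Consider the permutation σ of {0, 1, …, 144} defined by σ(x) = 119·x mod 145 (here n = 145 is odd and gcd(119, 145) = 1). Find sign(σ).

Orbit of 89 under x↦119x: [89, 6, 134, 141, 104, 51, 124]… (length divides ord_145(119)).
Cycle type of π: 28×5 + 2×2 + 1; total 8 cycles.
8 cycles on 145: each ℓ→(−1)^(ℓ−1), product (−1)^137 = -1.
Check: (119/145) = -1 by Zolotarev.

-1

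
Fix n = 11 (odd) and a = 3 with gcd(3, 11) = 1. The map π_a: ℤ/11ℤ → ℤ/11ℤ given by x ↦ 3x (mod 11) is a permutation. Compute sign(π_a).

Trace 5: π^k(5) = [5, 4, 1, 3, 9] for k=0..4.
Cycle type of π: 5×2 + 1; total 3 cycles.
With 3 cycles on 11 points, sign = (−1)^{11−3} = +1.
Zolotarev: (3|11) = +1, matching the cycle-count sign.

+1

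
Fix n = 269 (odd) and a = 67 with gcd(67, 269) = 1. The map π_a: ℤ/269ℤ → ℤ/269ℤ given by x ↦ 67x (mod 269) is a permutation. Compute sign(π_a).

Orbit of 66 under x↦67x: [66, 118, 105, 41, 57, 53, 54]… (length divides ord_269(67)).
Cycle type of π: 67×4 + 1; total 5 cycles.
5 cycles on 269: each ℓ→(−1)^(ℓ−1), product (−1)^264 = +1.

+1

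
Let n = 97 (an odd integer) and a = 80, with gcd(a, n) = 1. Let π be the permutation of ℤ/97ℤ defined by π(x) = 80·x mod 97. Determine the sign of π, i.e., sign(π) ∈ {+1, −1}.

-1

Trace 95: π^k(95) = [95, 34, 4, 29, 89, 39, 16] for k=0..6.
Cycle lengths of π_80 on ℤ/97ℤ: [96, 1]; 2 cycles in total.
Σ(ℓ_i−1) = 97−2 = 95; sign = (−1)^95 = -1.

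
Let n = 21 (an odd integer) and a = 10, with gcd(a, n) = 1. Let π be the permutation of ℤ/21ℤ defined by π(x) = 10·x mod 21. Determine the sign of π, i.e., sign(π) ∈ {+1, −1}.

Start at x=13: 13 → 4 → 19 → 1 → 10 → 16 → 13 (one orbit).
The orbit structure of x ↦ 10x mod 21: 6 orbits of sizes [6, 6, 6, 1, 1, 1].
n − c = 21 − 6 = 15; sign = (−1)^15 = -1.

-1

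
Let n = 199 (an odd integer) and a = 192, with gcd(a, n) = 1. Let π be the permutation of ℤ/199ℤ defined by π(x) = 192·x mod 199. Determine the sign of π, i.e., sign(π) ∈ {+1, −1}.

-1

Start at x=175: 175 → 168 → 18 → 73 → 86 → 194 → 35 → … (one orbit).
2 cycles of lengths [198, 1].
2 cycles on 199: each ℓ→(−1)^(ℓ−1), product (−1)^197 = -1.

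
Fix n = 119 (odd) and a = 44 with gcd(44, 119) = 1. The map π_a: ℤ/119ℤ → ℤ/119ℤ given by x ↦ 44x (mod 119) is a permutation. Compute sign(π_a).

Trace 32: π^k(32) = [32, 99, 72, 74, 43, 107, 67] for k=0..6.
Cycle lengths of π_44 on ℤ/119ℤ: [48, 48, 16, 3, 3, 1]; 6 cycles in total.
119 − 6 = 113 transpositions; sign(π) = (−1)^113 = -1.
Check: (44/119) = -1 by Zolotarev.

-1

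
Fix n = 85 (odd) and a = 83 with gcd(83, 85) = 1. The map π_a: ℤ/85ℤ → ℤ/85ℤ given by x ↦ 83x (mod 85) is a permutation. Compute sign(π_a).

Start at x=53: 53 → 64 → 42 → 1 → 83 → 4 → 77 → … (one orbit).
Cycle lengths of π_83 on ℤ/85ℤ: [8, 8, 8, 8, 8, 8, 8, 8, 8, 8, 4, 1]; 12 cycles in total.
With 12 cycles on 85 points, sign = (−1)^{85−12} = -1.

-1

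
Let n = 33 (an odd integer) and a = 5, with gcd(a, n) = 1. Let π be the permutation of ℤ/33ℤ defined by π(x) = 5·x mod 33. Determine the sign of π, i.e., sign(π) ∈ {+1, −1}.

Orbit of 16 under x↦5x: [16, 14, 4, 20, 1, 5, 25]… (length divides ord_33(5)).
Cycle type of π: 10×2 + 5×2 + 2 + 1; total 6 cycles.
Σ(ℓ_i−1) = 33−6 = 27; sign = (−1)^27 = -1.
(5|33)_J = -1 (Zolotarev's lemma cross-check).

-1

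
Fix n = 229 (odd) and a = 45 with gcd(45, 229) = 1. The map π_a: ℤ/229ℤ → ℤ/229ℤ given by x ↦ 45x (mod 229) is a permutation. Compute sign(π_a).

Trace 70: π^k(70) = [70, 173, 228, 184, 36, 17, 78] for k=0..6.
π_45 has 3 disjoint cycles with lengths [114, 114, 1] on {0,…,228}.
With 3 cycles on 229 points, sign = (−1)^{229−3} = +1.

+1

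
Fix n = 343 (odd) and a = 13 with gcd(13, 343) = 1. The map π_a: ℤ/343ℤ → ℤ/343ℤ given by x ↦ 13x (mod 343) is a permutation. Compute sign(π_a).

-1

Orbit of 127 under x↦13x: [127, 279, 197, 160, 22, 286, 288]… (length divides ord_343(13)).
Cycle lengths of π_13 on ℤ/343ℤ: [98, 98, 98, 14, 14, 14, 2, 2, 2, 1]; 10 cycles in total.
Σ(ℓ_i−1) = 343−10 = 333; sign = (−1)^333 = -1.
Check: (13/343) = -1 by Zolotarev.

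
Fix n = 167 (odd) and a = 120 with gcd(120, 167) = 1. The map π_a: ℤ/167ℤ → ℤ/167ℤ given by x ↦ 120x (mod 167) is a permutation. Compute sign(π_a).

Orbit of 98 under x↦120x: [98, 70, 50, 155, 63, 45, 56]… (length divides ord_167(120)).
2 cycles of lengths [166, 1].
n − c = 167 − 2 = 165; sign = (−1)^165 = -1.
Check: (120/167) = -1 by Zolotarev.

-1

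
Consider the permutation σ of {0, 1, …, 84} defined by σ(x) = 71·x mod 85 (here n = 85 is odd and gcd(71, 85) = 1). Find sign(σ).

Start at x=81: 81 → 56 → 66 → 11 → 16 → 31 → 76 → … (one orbit).
Decompose π into cycles: lengths [16, 16, 16, 16, 16, 1, 1, 1, 1, 1] (10 cycles, including the fixed point 0).
Σ(ℓ_i−1) = 85−10 = 75; sign = (−1)^75 = -1.

-1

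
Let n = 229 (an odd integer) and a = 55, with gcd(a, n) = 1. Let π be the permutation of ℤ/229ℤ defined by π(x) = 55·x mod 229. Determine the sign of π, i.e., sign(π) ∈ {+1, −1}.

+1

Trace 1: π^k(1) = [1, 55, 48, 121, 14, 83, 214] for k=0..6.
Decompose π into cycles: lengths [57, 57, 57, 57, 1] (5 cycles, including the fixed point 0).
5 cycles on 229: each ℓ→(−1)^(ℓ−1), product (−1)^224 = +1.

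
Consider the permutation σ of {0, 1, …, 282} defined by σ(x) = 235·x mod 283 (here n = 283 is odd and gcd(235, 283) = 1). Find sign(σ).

Start at x=15: 15 → 129 → 34 → 66 → 228 → 93 → 64 → … (one orbit).
π_235 has 3 disjoint cycles with lengths [141, 141, 1] on {0,…,282}.
3 cycles on 283: each ℓ→(−1)^(ℓ−1), product (−1)^280 = +1.

+1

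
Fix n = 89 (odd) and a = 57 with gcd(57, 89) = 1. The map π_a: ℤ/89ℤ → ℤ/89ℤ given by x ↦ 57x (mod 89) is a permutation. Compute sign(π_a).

Start at x=2: 2 → 25 → 1 → 57 → 45 → 73 → 67 → … (one orbit).
Decompose π into cycles: lengths [22, 22, 22, 22, 1] (5 cycles, including the fixed point 0).
sign(π) = (−1)^{n − #cycles} = (−1)^{89−5} = (−1)^84 = +1.
Check: (57/89) = +1 by Zolotarev.

+1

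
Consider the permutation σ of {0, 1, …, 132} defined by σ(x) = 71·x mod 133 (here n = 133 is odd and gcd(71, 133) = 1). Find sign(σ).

-1

Orbit of 92 under x↦71x: [92, 15, 1, 71, 120, 8, 36]… (length divides ord_133(71)).
Decompose π into cycles: lengths [18, 18, 18, 18, 18, 18, 18, 1, 1, 1, 1, 1, 1, 1] (14 cycles, including the fixed point 0).
14 cycles on 133: each ℓ→(−1)^(ℓ−1), product (−1)^119 = -1.
Check: (71/133) = -1 by Zolotarev.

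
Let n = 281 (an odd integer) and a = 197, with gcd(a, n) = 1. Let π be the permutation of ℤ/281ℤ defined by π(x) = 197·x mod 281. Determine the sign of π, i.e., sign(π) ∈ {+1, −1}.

Start at x=200: 200 → 60 → 18 → 174 → 277 → 55 → 157 → … (one orbit).
The orbit structure of x ↦ 197x mod 281: 2 orbits of sizes [280, 1].
With 2 cycles on 281 points, sign = (−1)^{281−2} = -1.
Zolotarev: (197|281) = -1, matching the cycle-count sign.

-1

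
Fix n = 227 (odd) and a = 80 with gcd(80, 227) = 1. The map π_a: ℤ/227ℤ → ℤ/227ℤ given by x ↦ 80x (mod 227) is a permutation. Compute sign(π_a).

Trace 148: π^k(148) = [148, 36, 156, 222, 54, 7, 106] for k=0..6.
The orbit structure of x ↦ 80x mod 227: 2 orbits of sizes [226, 1].
With 2 cycles on 227 points, sign = (−1)^{227−2} = -1.

-1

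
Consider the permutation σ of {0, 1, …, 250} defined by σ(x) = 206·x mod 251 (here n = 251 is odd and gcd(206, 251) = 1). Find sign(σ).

-1

Start at x=27: 27 → 40 → 208 → 178 → 22 → 14 → 123 → … (one orbit).
Cycle type of π: 250 + 1; total 2 cycles.
With 2 cycles on 251 points, sign = (−1)^{251−2} = -1.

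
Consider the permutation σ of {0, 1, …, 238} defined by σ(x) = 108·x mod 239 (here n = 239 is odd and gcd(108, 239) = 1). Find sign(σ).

+1

Trace 87: π^k(87) = [87, 75, 213, 60, 27, 48, 165] for k=0..6.
π_108 has 3 disjoint cycles with lengths [119, 119, 1] on {0,…,238}.
sign(π) = (−1)^{n − #cycles} = (−1)^{239−3} = (−1)^236 = +1.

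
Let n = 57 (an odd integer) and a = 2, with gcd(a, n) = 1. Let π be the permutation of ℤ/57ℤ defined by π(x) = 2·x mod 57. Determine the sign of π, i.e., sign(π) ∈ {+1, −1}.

Start at x=8: 8 → 16 → 32 → 7 → 14 → 28 → 56 → … (one orbit).
Decompose π into cycles: lengths [18, 18, 18, 2, 1] (5 cycles, including the fixed point 0).
n − c = 57 − 5 = 52; sign = (−1)^52 = +1.
Via Zolotarev, sign(π_{2}) = (2|57) = +1.

+1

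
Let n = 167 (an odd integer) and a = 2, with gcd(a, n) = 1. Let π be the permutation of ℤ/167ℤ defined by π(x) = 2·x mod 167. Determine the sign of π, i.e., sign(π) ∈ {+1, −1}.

+1

Trace 162: π^k(162) = [162, 157, 147, 127, 87, 7, 14] for k=0..6.
Decompose π into cycles: lengths [83, 83, 1] (3 cycles, including the fixed point 0).
3 cycles on 167: each ℓ→(−1)^(ℓ−1), product (−1)^164 = +1.
Zolotarev: (2|167) = +1, matching the cycle-count sign.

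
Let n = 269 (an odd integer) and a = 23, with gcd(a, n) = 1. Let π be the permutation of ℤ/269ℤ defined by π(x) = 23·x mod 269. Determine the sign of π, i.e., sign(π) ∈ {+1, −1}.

+1

Start at x=81: 81 → 249 → 78 → 180 → 105 → 263 → 131 → … (one orbit).
Cycle lengths of π_23 on ℤ/269ℤ: [67, 67, 67, 67, 1]; 5 cycles in total.
5 cycles on 269: each ℓ→(−1)^(ℓ−1), product (−1)^264 = +1.
Check: (23/269) = +1 by Zolotarev.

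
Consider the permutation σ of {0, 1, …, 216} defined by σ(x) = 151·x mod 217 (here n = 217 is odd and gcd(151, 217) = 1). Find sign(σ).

Orbit of 58 under x↦151x: [58, 78, 60, 163, 92, 4, 170]… (length divides ord_217(151)).
Decompose π into cycles: lengths [30, 30, 30, 30, 30, 30, 10, 10, 10, 3, 3, 1] (12 cycles, including the fixed point 0).
12 cycles on 217: each ℓ→(−1)^(ℓ−1), product (−1)^205 = -1.
(151|217)_J = -1 (Zolotarev's lemma cross-check).

-1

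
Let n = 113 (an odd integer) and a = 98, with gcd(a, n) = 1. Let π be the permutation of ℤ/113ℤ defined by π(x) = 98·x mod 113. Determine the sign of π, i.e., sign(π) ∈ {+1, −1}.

+1

Orbit of 1 under x↦98x: [1, 98, 112, 15]… (length divides ord_113(98)).
Cycle type of π: 4×28 + 1; total 29 cycles.
Σ(ℓ_i−1) = 113−29 = 84; sign = (−1)^84 = +1.
Check: (98/113) = +1 by Zolotarev.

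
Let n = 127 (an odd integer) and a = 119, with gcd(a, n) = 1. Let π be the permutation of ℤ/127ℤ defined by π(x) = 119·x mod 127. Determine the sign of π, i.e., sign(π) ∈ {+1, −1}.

Orbit of 1 under x↦119x: [1, 119, 64, 123, 32, 125, 16]… (length divides ord_127(119)).
π_119 has 10 disjoint cycles with lengths [14, 14, 14, 14, 14, 14, 14, 14, 14, 1] on {0,…,126}.
127 − 10 = 117 transpositions; sign(π) = (−1)^117 = -1.
(119|127)_J = -1 (Zolotarev's lemma cross-check).

-1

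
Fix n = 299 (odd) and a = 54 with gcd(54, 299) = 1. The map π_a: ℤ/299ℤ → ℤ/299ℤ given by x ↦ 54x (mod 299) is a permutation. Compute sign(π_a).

Start at x=50: 50 → 9 → 187 → 231 → 215 → 248 → 236 → … (one orbit).
Cycle type of π: 132×2 + 12 + 11×2 + 1; total 6 cycles.
With 6 cycles on 299 points, sign = (−1)^{299−6} = -1.
The Jacobi symbol (54|299) = -1 (Zolotarev) agrees.

-1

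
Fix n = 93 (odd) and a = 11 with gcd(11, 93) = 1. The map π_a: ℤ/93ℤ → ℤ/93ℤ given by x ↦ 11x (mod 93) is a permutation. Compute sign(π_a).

Trace 82: π^k(82) = [82, 65, 64, 53, 25, 89, 49] for k=0..6.
Decompose π into cycles: lengths [30, 30, 30, 2, 1] (5 cycles, including the fixed point 0).
sign(π) = (−1)^{n − #cycles} = (−1)^{93−5} = (−1)^88 = +1.

+1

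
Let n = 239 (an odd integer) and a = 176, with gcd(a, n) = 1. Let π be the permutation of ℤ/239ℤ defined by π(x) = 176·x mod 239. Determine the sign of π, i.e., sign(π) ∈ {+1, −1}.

Start at x=204: 204 → 54 → 183 → 182 → 6 → 100 → 153 → … (one orbit).
π_176 has 3 disjoint cycles with lengths [119, 119, 1] on {0,…,238}.
n − c = 239 − 3 = 236; sign = (−1)^236 = +1.

+1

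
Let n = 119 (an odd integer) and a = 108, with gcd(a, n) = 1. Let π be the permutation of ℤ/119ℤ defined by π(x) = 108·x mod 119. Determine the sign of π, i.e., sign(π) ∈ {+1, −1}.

+1

Trace 5: π^k(5) = [5, 64, 10, 9, 20, 18, 40] for k=0..6.
5 cycles of lengths [48, 48, 16, 6, 1].
With 5 cycles on 119 points, sign = (−1)^{119−5} = +1.
Zolotarev: (108|119) = +1, matching the cycle-count sign.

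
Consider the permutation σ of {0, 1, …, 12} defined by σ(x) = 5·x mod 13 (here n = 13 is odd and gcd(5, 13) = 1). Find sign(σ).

-1

Trace 1: π^k(1) = [1, 5, 12, 8] for k=0..3.
Cycle lengths of π_5 on ℤ/13ℤ: [4, 4, 4, 1]; 4 cycles in total.
Σ(ℓ_i−1) = 13−4 = 9; sign = (−1)^9 = -1.
(5|13)_J = -1 (Zolotarev's lemma cross-check).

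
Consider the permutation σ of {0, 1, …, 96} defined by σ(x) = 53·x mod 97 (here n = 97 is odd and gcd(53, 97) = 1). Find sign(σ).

Orbit of 72 under x↦53x: [72, 33, 3, 62, 85, 43, 48]… (length divides ord_97(53)).
Decompose π into cycles: lengths [48, 48, 1] (3 cycles, including the fixed point 0).
n − c = 97 − 3 = 94; sign = (−1)^94 = +1.

+1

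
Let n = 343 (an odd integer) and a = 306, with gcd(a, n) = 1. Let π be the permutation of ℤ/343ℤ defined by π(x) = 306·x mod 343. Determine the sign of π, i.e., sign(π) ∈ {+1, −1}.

-1

Start at x=205: 205 → 304 → 71 → 117 → 130 → 335 → 296 → … (one orbit).
Cycle lengths of π_306 on ℤ/343ℤ: [294, 42, 6, 1]; 4 cycles in total.
With 4 cycles on 343 points, sign = (−1)^{343−4} = -1.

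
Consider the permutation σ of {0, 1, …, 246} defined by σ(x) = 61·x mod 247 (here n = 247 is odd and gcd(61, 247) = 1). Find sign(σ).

+1

Trace 235: π^k(235) = [235, 9, 55, 144, 139, 81, 1] for k=0..6.
π_61 has 31 disjoint cycles with lengths [9, 9, 9, 9, 9, 9, 9, 9, 9, 9, 9, 9, 9, 9, 9, 9, 9, 9, 9, 9, 9, 9, 9, 9, 9, 9, 3, 3, 3, 3, 1] on {0,…,246}.
sign(π) = (−1)^{n − #cycles} = (−1)^{247−31} = (−1)^216 = +1.
(61|247)_J = +1 (Zolotarev's lemma cross-check).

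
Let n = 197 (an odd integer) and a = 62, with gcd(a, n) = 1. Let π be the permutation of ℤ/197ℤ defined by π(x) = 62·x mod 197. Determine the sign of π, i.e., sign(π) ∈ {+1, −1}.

+1

Start at x=163: 163 → 59 → 112 → 49 → 83 → 24 → 109 → … (one orbit).
3 cycles of lengths [98, 98, 1].
n − c = 197 − 3 = 194; sign = (−1)^194 = +1.
Check: (62/197) = +1 by Zolotarev.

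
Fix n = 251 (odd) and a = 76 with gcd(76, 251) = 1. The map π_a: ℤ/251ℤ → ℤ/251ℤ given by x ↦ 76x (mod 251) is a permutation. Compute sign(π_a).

-1

Start at x=4: 4 → 53 → 12 → 159 → 36 → 226 → 108 → … (one orbit).
2 cycles of lengths [250, 1].
sign(π) = (−1)^{n − #cycles} = (−1)^{251−2} = (−1)^249 = -1.
Check: (76/251) = -1 by Zolotarev.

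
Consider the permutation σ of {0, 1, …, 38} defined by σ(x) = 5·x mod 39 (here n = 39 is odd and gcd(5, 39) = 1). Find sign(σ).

+1

Trace 25: π^k(25) = [25, 8, 1, 5] for k=0..3.
Cycle lengths of π_5 on ℤ/39ℤ: [4, 4, 4, 4, 4, 4, 4, 4, 4, 2, 1]; 11 cycles in total.
n − c = 39 − 11 = 28; sign = (−1)^28 = +1.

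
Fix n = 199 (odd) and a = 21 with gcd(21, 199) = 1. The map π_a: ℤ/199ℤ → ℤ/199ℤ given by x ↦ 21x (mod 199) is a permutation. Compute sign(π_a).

-1

Trace 92: π^k(92) = [92, 141, 175, 93, 162, 19, 1] for k=0..6.
Decompose π into cycles: lengths [18, 18, 18, 18, 18, 18, 18, 18, 18, 18, 18, 1] (12 cycles, including the fixed point 0).
199 − 12 = 187 transpositions; sign(π) = (−1)^187 = -1.
(21|199)_J = -1 (Zolotarev's lemma cross-check).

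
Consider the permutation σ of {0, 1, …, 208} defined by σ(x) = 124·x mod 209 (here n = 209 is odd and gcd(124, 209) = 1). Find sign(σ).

-1

Start at x=78: 78 → 58 → 86 → 5 → 202 → 177 → 3 → … (one orbit).
π_124 has 6 disjoint cycles with lengths [90, 90, 18, 5, 5, 1] on {0,…,208}.
n − c = 209 − 6 = 203; sign = (−1)^203 = -1.
Zolotarev: (124|209) = -1, matching the cycle-count sign.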